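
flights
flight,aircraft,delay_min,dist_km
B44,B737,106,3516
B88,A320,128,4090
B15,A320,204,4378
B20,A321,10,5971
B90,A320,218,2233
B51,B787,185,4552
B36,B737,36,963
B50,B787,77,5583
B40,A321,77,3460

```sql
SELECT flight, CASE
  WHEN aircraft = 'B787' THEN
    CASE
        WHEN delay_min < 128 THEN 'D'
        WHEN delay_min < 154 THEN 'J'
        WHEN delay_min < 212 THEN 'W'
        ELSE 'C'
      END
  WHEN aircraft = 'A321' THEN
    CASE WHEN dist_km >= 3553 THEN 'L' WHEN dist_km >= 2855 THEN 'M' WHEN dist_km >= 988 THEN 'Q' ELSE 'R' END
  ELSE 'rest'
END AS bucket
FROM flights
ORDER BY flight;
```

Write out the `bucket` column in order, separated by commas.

rest, L, rest, M, rest, D, W, rest, rest

flight=B15: aircraft='A320' → outer ELSE → rest
flight=B20: aircraft='A321' → inner[dist_km >= 3553] → L
flight=B36: aircraft='B737' → outer ELSE → rest
flight=B40: aircraft='A321' → inner[dist_km >= 2855] → M
flight=B44: aircraft='B737' → outer ELSE → rest
flight=B50: aircraft='B787' → inner[delay_min < 128] → D
flight=B51: aircraft='B787' → inner[delay_min < 212] → W
flight=B88: aircraft='A320' → outer ELSE → rest
flight=B90: aircraft='A320' → outer ELSE → rest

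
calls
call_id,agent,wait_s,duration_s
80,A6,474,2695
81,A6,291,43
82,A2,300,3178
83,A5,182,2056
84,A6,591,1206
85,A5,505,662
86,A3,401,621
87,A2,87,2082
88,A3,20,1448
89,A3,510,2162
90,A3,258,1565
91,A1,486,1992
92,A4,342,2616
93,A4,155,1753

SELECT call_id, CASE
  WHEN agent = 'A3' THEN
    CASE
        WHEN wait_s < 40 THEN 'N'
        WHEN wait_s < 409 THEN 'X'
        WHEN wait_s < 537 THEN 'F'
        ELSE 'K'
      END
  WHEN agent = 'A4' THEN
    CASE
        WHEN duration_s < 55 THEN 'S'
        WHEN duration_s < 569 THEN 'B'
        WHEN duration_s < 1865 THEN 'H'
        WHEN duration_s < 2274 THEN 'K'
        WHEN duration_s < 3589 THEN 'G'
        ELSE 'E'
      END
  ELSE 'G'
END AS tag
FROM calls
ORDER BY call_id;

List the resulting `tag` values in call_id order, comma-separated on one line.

G, G, G, G, G, G, X, G, N, F, X, G, G, H

call_id=80: agent='A6' → outer ELSE → G
call_id=81: agent='A6' → outer ELSE → G
call_id=82: agent='A2' → outer ELSE → G
call_id=83: agent='A5' → outer ELSE → G
call_id=84: agent='A6' → outer ELSE → G
call_id=85: agent='A5' → outer ELSE → G
call_id=86: agent='A3' → inner[wait_s < 409] → X
call_id=87: agent='A2' → outer ELSE → G
call_id=88: agent='A3' → inner[wait_s < 40] → N
call_id=89: agent='A3' → inner[wait_s < 537] → F
call_id=90: agent='A3' → inner[wait_s < 409] → X
call_id=91: agent='A1' → outer ELSE → G
call_id=92: agent='A4' → inner[duration_s < 3589] → G
call_id=93: agent='A4' → inner[duration_s < 1865] → H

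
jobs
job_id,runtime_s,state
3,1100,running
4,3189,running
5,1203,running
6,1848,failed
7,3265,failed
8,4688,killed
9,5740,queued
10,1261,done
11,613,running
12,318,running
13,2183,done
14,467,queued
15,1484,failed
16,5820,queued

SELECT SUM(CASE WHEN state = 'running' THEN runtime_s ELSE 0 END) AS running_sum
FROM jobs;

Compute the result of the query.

job_id=3: ✓ → 1100
job_id=4: ✓ → 3189
job_id=5: ✓ → 1203
job_id=6: ✗
job_id=7: ✗
job_id=8: ✗
job_id=9: ✗
job_id=10: ✗
job_id=11: ✓ → 613
job_id=12: ✓ → 318
job_id=13: ✗
job_id=14: ✗
job_id=15: ✗
job_id=16: ✗
running_sum = 1100 + 3189 + 1203 + 613 + 318 = 6423

6423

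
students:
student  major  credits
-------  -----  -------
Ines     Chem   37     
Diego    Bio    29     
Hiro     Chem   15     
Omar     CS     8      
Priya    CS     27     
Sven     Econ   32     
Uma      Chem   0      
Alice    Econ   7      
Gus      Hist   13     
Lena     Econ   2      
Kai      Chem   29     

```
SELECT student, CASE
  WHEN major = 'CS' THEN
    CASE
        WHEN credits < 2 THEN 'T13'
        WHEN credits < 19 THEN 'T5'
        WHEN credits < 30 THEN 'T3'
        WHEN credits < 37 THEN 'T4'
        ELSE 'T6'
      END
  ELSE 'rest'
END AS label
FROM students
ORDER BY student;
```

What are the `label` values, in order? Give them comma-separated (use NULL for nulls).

student=Alice: major='Econ' → outer ELSE → rest
student=Diego: major='Bio' → outer ELSE → rest
student=Gus: major='Hist' → outer ELSE → rest
student=Hiro: major='Chem' → outer ELSE → rest
student=Ines: major='Chem' → outer ELSE → rest
student=Kai: major='Chem' → outer ELSE → rest
student=Lena: major='Econ' → outer ELSE → rest
student=Omar: major='CS' → inner[credits < 19] → T5
student=Priya: major='CS' → inner[credits < 30] → T3
student=Sven: major='Econ' → outer ELSE → rest
student=Uma: major='Chem' → outer ELSE → rest

rest, rest, rest, rest, rest, rest, rest, T5, T3, rest, rest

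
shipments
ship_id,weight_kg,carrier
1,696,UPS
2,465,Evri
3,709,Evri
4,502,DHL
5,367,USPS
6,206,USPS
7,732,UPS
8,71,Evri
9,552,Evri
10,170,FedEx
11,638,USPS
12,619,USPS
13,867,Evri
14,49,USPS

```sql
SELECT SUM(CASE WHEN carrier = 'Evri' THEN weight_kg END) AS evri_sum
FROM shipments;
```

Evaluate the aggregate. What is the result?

ship_id=1: ✗
ship_id=2: ✓ → 465
ship_id=3: ✓ → 709
ship_id=4: ✗
ship_id=5: ✗
ship_id=6: ✗
ship_id=7: ✗
ship_id=8: ✓ → 71
ship_id=9: ✓ → 552
ship_id=10: ✗
ship_id=11: ✗
ship_id=12: ✗
ship_id=13: ✓ → 867
ship_id=14: ✗
evri_sum = 465 + 709 + 71 + 552 + 867 = 2664

2664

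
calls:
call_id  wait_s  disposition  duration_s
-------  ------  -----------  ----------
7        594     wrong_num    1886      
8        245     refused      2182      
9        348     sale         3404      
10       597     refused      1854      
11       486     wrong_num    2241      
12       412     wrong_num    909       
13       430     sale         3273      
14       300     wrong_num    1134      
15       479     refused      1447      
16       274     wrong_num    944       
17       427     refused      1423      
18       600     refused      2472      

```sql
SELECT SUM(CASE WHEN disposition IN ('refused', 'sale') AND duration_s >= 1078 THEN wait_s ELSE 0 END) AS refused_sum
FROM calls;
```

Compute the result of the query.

3126

call_id=7: ✗
call_id=8: ✓ → 245
call_id=9: ✓ → 348
call_id=10: ✓ → 597
call_id=11: ✗
call_id=12: ✗
call_id=13: ✓ → 430
call_id=14: ✗
call_id=15: ✓ → 479
call_id=16: ✗
call_id=17: ✓ → 427
call_id=18: ✓ → 600
refused_sum = 245 + 348 + 597 + 430 + 479 + 427 + 600 = 3126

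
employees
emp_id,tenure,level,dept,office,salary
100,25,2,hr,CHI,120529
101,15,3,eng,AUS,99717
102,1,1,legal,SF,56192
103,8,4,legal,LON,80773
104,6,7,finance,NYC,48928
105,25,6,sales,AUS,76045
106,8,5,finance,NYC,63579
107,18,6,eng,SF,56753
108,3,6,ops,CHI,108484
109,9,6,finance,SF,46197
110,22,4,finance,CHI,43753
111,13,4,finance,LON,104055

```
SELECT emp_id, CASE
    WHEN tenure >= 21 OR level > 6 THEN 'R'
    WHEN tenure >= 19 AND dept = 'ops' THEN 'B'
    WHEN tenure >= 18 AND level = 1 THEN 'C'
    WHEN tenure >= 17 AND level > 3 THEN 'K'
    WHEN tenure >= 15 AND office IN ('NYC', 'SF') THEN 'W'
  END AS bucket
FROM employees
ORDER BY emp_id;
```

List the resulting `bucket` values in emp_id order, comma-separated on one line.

emp_id=100: tenure >= 21 OR level > 6 → R
emp_id=101: (no match → NULL) → NULL
emp_id=102: (no match → NULL) → NULL
emp_id=103: (no match → NULL) → NULL
emp_id=104: tenure >= 21 OR level > 6 → R
emp_id=105: tenure >= 21 OR level > 6 → R
emp_id=106: (no match → NULL) → NULL
emp_id=107: tenure >= 17 AND level > 3 → K
emp_id=108: (no match → NULL) → NULL
emp_id=109: (no match → NULL) → NULL
emp_id=110: tenure >= 21 OR level > 6 → R
emp_id=111: (no match → NULL) → NULL

R, NULL, NULL, NULL, R, R, NULL, K, NULL, NULL, R, NULL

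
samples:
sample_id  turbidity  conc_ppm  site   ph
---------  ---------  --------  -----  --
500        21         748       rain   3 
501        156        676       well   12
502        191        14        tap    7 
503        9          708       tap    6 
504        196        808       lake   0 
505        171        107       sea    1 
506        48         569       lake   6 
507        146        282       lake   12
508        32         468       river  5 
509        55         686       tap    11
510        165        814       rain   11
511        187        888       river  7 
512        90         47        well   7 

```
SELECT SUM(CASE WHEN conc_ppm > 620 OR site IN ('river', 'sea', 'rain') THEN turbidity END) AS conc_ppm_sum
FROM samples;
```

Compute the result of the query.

sample_id=500: ✓ → 21
sample_id=501: ✓ → 156
sample_id=502: ✗
sample_id=503: ✓ → 9
sample_id=504: ✓ → 196
sample_id=505: ✓ → 171
sample_id=506: ✗
sample_id=507: ✗
sample_id=508: ✓ → 32
sample_id=509: ✓ → 55
sample_id=510: ✓ → 165
sample_id=511: ✓ → 187
sample_id=512: ✗
conc_ppm_sum = 21 + 156 + 9 + 196 + 171 + 32 + 55 + 165 + 187 = 992

992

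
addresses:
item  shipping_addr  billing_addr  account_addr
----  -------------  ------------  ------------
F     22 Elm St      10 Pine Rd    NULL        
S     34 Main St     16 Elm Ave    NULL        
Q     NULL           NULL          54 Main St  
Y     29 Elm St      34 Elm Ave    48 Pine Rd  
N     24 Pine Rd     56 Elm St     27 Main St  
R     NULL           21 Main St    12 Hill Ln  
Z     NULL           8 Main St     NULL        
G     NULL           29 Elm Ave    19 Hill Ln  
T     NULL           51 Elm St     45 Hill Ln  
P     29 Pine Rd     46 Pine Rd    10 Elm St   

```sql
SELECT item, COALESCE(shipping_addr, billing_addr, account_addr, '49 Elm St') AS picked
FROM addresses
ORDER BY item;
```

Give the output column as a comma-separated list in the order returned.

22 Elm St, 29 Elm Ave, 24 Pine Rd, 29 Pine Rd, 54 Main St, 21 Main St, 34 Main St, 51 Elm St, 29 Elm St, 8 Main St

item=F: shipping_addr=22 Elm St → 22 Elm St
item=G: shipping_addr=NULL, billing_addr=29 Elm Ave → 29 Elm Ave
item=N: shipping_addr=24 Pine Rd → 24 Pine Rd
item=P: shipping_addr=29 Pine Rd → 29 Pine Rd
item=Q: shipping_addr=NULL, billing_addr=NULL, account_addr=54 Main St → 54 Main St
item=R: shipping_addr=NULL, billing_addr=21 Main St → 21 Main St
item=S: shipping_addr=34 Main St → 34 Main St
item=T: shipping_addr=NULL, billing_addr=51 Elm St → 51 Elm St
item=Y: shipping_addr=29 Elm St → 29 Elm St
item=Z: shipping_addr=NULL, billing_addr=8 Main St → 8 Main St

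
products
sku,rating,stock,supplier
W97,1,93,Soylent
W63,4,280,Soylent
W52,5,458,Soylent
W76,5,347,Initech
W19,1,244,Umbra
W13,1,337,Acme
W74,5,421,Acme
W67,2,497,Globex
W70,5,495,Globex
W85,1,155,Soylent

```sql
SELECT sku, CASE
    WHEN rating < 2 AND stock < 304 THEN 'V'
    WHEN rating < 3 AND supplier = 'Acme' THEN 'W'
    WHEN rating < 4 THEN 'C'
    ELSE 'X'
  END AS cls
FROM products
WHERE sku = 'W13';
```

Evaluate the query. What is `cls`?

sku = W13: rating=1, stock=337, supplier=Acme.
rating < 2 AND stock < 304 → false
rating < 3 AND supplier = 'Acme' → true → W

W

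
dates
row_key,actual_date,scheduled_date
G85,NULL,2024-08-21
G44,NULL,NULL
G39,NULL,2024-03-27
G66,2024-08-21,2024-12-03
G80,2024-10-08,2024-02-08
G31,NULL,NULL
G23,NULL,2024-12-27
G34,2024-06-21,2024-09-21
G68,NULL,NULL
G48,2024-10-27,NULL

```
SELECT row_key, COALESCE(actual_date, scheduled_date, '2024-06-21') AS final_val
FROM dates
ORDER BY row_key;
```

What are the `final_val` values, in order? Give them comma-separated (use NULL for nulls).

2024-12-27, 2024-06-21, 2024-06-21, 2024-03-27, 2024-06-21, 2024-10-27, 2024-08-21, 2024-06-21, 2024-10-08, 2024-08-21

row_key=G23: actual_date=NULL, scheduled_date=2024-12-27 → 2024-12-27
row_key=G31: actual_date=NULL, scheduled_date=NULL, → literal 2024-06-21 → 2024-06-21
row_key=G34: actual_date=2024-06-21 → 2024-06-21
row_key=G39: actual_date=NULL, scheduled_date=2024-03-27 → 2024-03-27
row_key=G44: actual_date=NULL, scheduled_date=NULL, → literal 2024-06-21 → 2024-06-21
row_key=G48: actual_date=2024-10-27 → 2024-10-27
row_key=G66: actual_date=2024-08-21 → 2024-08-21
row_key=G68: actual_date=NULL, scheduled_date=NULL, → literal 2024-06-21 → 2024-06-21
row_key=G80: actual_date=2024-10-08 → 2024-10-08
row_key=G85: actual_date=NULL, scheduled_date=2024-08-21 → 2024-08-21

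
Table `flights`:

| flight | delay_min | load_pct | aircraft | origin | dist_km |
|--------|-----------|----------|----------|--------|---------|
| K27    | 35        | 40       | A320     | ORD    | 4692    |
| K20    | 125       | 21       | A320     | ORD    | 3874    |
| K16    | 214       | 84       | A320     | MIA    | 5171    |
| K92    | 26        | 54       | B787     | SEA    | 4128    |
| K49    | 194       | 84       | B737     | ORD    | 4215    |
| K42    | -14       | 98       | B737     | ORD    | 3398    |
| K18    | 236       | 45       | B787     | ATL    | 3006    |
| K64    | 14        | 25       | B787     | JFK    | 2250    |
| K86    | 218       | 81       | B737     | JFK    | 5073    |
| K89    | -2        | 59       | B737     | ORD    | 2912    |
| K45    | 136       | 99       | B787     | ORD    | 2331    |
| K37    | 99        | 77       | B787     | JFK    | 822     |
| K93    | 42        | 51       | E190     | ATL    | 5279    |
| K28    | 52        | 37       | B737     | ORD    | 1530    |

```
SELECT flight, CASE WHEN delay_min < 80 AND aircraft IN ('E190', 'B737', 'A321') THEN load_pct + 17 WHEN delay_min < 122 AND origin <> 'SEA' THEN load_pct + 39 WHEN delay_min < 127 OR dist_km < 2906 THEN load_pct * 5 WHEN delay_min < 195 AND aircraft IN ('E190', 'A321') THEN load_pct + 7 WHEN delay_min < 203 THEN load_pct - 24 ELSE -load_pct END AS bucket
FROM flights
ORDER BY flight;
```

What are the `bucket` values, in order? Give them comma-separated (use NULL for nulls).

flight=K16: ELSE → -84
flight=K18: ELSE → -45
flight=K20: delay_min < 127 OR dist_km < 2906 → 105
flight=K27: delay_min < 122 AND origin <> 'SEA' → 79
flight=K28: delay_min < 80 AND aircraft IN ('E190', 'B737', 'A321') → 54
flight=K37: delay_min < 122 AND origin <> 'SEA' → 116
flight=K42: delay_min < 80 AND aircraft IN ('E190', 'B737', 'A321') → 115
flight=K45: delay_min < 127 OR dist_km < 2906 → 495
flight=K49: delay_min < 203 → 60
flight=K64: delay_min < 122 AND origin <> 'SEA' → 64
flight=K86: ELSE → -81
flight=K89: delay_min < 80 AND aircraft IN ('E190', 'B737', 'A321') → 76
flight=K92: delay_min < 127 OR dist_km < 2906 → 270
flight=K93: delay_min < 80 AND aircraft IN ('E190', 'B737', 'A321') → 68

-84, -45, 105, 79, 54, 116, 115, 495, 60, 64, -81, 76, 270, 68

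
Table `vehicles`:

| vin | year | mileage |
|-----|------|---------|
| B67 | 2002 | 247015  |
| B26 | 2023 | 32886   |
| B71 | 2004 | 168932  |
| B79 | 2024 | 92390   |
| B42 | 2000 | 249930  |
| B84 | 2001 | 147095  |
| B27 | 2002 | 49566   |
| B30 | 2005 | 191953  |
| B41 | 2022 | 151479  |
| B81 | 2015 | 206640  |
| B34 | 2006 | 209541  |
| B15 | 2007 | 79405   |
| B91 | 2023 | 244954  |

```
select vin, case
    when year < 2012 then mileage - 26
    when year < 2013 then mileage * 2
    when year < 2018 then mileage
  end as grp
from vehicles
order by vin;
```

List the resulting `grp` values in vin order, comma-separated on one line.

vin=B15: year < 2012 → 79379
vin=B26: (no match → NULL) → NULL
vin=B27: year < 2012 → 49540
vin=B30: year < 2012 → 191927
vin=B34: year < 2012 → 209515
vin=B41: (no match → NULL) → NULL
vin=B42: year < 2012 → 249904
vin=B67: year < 2012 → 246989
vin=B71: year < 2012 → 168906
vin=B79: (no match → NULL) → NULL
vin=B81: year < 2018 → 206640
vin=B84: year < 2012 → 147069
vin=B91: (no match → NULL) → NULL

79379, NULL, 49540, 191927, 209515, NULL, 249904, 246989, 168906, NULL, 206640, 147069, NULL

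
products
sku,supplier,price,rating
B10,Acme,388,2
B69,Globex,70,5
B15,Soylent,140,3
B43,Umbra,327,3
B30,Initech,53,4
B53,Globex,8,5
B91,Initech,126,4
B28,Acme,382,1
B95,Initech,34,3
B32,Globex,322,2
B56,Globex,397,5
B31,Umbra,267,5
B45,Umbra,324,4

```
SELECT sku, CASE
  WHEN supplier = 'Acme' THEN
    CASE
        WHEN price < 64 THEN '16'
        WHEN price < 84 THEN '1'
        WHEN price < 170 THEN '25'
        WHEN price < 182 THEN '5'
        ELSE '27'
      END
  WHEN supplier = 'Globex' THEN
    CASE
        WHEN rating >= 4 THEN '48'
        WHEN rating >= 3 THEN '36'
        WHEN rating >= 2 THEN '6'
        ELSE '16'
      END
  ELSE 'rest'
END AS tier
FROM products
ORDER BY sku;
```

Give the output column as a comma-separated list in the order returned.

27, rest, 27, rest, rest, 6, rest, rest, 48, 48, 48, rest, rest

sku=B10: supplier='Acme' → inner[ELSE] → 27
sku=B15: supplier='Soylent' → outer ELSE → rest
sku=B28: supplier='Acme' → inner[ELSE] → 27
sku=B30: supplier='Initech' → outer ELSE → rest
sku=B31: supplier='Umbra' → outer ELSE → rest
sku=B32: supplier='Globex' → inner[rating >= 2] → 6
sku=B43: supplier='Umbra' → outer ELSE → rest
sku=B45: supplier='Umbra' → outer ELSE → rest
sku=B53: supplier='Globex' → inner[rating >= 4] → 48
sku=B56: supplier='Globex' → inner[rating >= 4] → 48
sku=B69: supplier='Globex' → inner[rating >= 4] → 48
sku=B91: supplier='Initech' → outer ELSE → rest
sku=B95: supplier='Initech' → outer ELSE → rest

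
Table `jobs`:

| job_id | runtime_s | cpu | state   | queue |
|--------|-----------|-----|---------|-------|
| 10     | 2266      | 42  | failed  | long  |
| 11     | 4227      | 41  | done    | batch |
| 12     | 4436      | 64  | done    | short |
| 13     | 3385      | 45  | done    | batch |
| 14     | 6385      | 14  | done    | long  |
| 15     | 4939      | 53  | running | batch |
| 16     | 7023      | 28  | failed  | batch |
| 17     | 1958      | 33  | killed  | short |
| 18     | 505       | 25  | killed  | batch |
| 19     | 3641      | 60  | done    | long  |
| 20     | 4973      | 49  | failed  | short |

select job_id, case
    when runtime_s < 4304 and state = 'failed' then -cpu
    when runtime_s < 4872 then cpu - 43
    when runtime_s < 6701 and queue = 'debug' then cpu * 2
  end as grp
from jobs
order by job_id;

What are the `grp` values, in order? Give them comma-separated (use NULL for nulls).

job_id=10: runtime_s < 4304 and state = 'failed' → -42
job_id=11: runtime_s < 4872 → -2
job_id=12: runtime_s < 4872 → 21
job_id=13: runtime_s < 4872 → 2
job_id=14: (no match → NULL) → NULL
job_id=15: (no match → NULL) → NULL
job_id=16: (no match → NULL) → NULL
job_id=17: runtime_s < 4872 → -10
job_id=18: runtime_s < 4872 → -18
job_id=19: runtime_s < 4872 → 17
job_id=20: (no match → NULL) → NULL

-42, -2, 21, 2, NULL, NULL, NULL, -10, -18, 17, NULL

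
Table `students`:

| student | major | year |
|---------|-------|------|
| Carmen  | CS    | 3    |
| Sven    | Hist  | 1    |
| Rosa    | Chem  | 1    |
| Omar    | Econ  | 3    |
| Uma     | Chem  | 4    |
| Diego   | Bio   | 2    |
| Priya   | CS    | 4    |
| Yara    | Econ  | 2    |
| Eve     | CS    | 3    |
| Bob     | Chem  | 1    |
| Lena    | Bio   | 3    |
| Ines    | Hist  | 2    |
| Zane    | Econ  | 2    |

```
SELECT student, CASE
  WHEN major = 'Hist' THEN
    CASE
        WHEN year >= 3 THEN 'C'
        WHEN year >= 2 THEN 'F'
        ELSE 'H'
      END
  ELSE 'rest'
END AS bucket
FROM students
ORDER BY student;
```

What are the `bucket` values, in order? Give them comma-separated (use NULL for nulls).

student=Bob: major='Chem' → outer ELSE → rest
student=Carmen: major='CS' → outer ELSE → rest
student=Diego: major='Bio' → outer ELSE → rest
student=Eve: major='CS' → outer ELSE → rest
student=Ines: major='Hist' → inner[year >= 2] → F
student=Lena: major='Bio' → outer ELSE → rest
student=Omar: major='Econ' → outer ELSE → rest
student=Priya: major='CS' → outer ELSE → rest
student=Rosa: major='Chem' → outer ELSE → rest
student=Sven: major='Hist' → inner[ELSE] → H
student=Uma: major='Chem' → outer ELSE → rest
student=Yara: major='Econ' → outer ELSE → rest
student=Zane: major='Econ' → outer ELSE → rest

rest, rest, rest, rest, F, rest, rest, rest, rest, H, rest, rest, rest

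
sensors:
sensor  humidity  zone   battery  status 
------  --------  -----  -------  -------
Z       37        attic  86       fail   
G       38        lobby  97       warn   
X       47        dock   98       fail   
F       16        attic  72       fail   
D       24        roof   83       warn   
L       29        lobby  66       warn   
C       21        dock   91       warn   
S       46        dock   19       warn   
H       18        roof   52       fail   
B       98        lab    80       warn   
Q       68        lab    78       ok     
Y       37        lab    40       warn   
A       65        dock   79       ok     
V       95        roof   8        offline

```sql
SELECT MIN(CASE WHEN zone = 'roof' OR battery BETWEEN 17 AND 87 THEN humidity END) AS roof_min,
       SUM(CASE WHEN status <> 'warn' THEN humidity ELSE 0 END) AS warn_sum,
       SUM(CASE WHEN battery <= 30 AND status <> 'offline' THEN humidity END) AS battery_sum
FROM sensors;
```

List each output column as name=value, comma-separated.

[roof_min: zone = 'roof' OR battery BETWEEN 17 AND 87]
sensor=Z: ✓ → 37
sensor=G: ✗
sensor=X: ✗
sensor=F: ✓ → 16
sensor=D: ✓ → 24
sensor=L: ✓ → 29
sensor=C: ✗
sensor=S: ✓ → 46
sensor=H: ✓ → 18
sensor=B: ✓ → 98
sensor=Q: ✓ → 68
sensor=Y: ✓ → 37
sensor=A: ✓ → 65
sensor=V: ✓ → 95
roof_min = MIN(37, 16, 24, 29, 46, 18, 98, 68, 37, 65, 95) = 16
—
[warn_sum: status <> 'warn']
sensor=Z: ✓ → 37
sensor=G: ✗
sensor=X: ✓ → 47
sensor=F: ✓ → 16
sensor=D: ✗
sensor=L: ✗
sensor=C: ✗
sensor=S: ✗
sensor=H: ✓ → 18
sensor=B: ✗
sensor=Q: ✓ → 68
sensor=Y: ✗
sensor=A: ✓ → 65
sensor=V: ✓ → 95
warn_sum = 37 + 47 + 16 + 18 + 68 + 65 + 95 = 346
—
[battery_sum: battery <= 30 AND status <> 'offline']
sensor=Z: ✗
sensor=G: ✗
sensor=X: ✗
sensor=F: ✗
sensor=D: ✗
sensor=L: ✗
sensor=C: ✗
sensor=S: ✓ → 46
sensor=H: ✗
sensor=B: ✗
sensor=Q: ✗
sensor=Y: ✗
sensor=A: ✗
sensor=V: ✗
battery_sum = 46

roof_min=16, warn_sum=346, battery_sum=46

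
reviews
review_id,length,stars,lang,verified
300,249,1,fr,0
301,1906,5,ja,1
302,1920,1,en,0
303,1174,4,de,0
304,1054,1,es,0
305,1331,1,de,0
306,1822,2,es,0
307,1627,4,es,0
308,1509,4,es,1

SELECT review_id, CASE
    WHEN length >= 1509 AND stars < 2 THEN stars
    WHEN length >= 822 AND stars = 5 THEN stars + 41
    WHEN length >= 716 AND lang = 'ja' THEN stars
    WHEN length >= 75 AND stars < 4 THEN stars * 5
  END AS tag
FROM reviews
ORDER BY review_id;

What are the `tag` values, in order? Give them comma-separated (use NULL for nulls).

5, 46, 1, NULL, 5, 5, 10, NULL, NULL

review_id=300: length >= 75 AND stars < 4 → 5
review_id=301: length >= 822 AND stars = 5 → 46
review_id=302: length >= 1509 AND stars < 2 → 1
review_id=303: (no match → NULL) → NULL
review_id=304: length >= 75 AND stars < 4 → 5
review_id=305: length >= 75 AND stars < 4 → 5
review_id=306: length >= 75 AND stars < 4 → 10
review_id=307: (no match → NULL) → NULL
review_id=308: (no match → NULL) → NULL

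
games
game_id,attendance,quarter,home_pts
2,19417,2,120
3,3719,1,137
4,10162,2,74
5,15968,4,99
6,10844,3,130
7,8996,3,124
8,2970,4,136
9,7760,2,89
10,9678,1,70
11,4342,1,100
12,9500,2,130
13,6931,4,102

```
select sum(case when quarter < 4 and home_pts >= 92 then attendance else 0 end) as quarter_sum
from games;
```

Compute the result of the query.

game_id=2: ✓ → 19417
game_id=3: ✓ → 3719
game_id=4: ✗
game_id=5: ✗
game_id=6: ✓ → 10844
game_id=7: ✓ → 8996
game_id=8: ✗
game_id=9: ✗
game_id=10: ✗
game_id=11: ✓ → 4342
game_id=12: ✓ → 9500
game_id=13: ✗
quarter_sum = 19417 + 3719 + 10844 + 8996 + 4342 + 9500 = 56818

56818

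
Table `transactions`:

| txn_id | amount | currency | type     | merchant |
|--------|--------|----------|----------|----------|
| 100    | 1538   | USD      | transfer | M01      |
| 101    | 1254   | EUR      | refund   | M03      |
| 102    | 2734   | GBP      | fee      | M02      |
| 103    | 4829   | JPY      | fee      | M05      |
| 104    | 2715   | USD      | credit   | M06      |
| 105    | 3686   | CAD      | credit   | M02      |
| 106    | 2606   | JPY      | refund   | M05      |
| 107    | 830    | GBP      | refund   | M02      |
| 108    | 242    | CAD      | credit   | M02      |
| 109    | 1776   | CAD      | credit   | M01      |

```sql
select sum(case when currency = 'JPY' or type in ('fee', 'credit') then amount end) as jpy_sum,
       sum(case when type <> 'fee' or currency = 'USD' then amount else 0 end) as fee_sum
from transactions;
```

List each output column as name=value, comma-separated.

jpy_sum=18588, fee_sum=14647

[jpy_sum: currency = 'JPY' or type in ('fee', 'credit')]
txn_id=100: ✗
txn_id=101: ✗
txn_id=102: ✓ → 2734
txn_id=103: ✓ → 4829
txn_id=104: ✓ → 2715
txn_id=105: ✓ → 3686
txn_id=106: ✓ → 2606
txn_id=107: ✗
txn_id=108: ✓ → 242
txn_id=109: ✓ → 1776
jpy_sum = 2734 + 4829 + 2715 + 3686 + 2606 + 242 + 1776 = 18588
—
[fee_sum: type <> 'fee' or currency = 'USD']
txn_id=100: ✓ → 1538
txn_id=101: ✓ → 1254
txn_id=102: ✗
txn_id=103: ✗
txn_id=104: ✓ → 2715
txn_id=105: ✓ → 3686
txn_id=106: ✓ → 2606
txn_id=107: ✓ → 830
txn_id=108: ✓ → 242
txn_id=109: ✓ → 1776
fee_sum = 1538 + 1254 + 2715 + 3686 + 2606 + 830 + 242 + 1776 = 14647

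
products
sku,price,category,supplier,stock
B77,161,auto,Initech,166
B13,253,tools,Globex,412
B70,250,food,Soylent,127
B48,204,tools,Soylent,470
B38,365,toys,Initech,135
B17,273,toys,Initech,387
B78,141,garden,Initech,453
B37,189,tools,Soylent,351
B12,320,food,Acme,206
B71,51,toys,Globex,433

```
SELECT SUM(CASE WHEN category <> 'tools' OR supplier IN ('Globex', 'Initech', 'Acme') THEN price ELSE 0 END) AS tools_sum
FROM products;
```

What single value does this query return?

sku=B77: ✓ → 161
sku=B13: ✓ → 253
sku=B70: ✓ → 250
sku=B48: ✗
sku=B38: ✓ → 365
sku=B17: ✓ → 273
sku=B78: ✓ → 141
sku=B37: ✗
sku=B12: ✓ → 320
sku=B71: ✓ → 51
tools_sum = 161 + 253 + 250 + 365 + 273 + 141 + 320 + 51 = 1814

1814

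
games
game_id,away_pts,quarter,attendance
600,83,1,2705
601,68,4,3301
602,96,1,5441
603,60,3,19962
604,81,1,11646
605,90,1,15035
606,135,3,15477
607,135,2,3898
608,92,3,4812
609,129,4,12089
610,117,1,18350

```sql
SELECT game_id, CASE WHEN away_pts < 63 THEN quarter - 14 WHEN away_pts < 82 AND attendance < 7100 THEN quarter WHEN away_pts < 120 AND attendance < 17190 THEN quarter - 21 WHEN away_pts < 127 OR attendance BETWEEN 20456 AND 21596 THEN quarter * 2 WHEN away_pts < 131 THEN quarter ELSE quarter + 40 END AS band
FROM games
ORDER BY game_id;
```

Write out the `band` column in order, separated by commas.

game_id=600: away_pts < 120 AND attendance < 17190 → -20
game_id=601: away_pts < 82 AND attendance < 7100 → 4
game_id=602: away_pts < 120 AND attendance < 17190 → -20
game_id=603: away_pts < 63 → -11
game_id=604: away_pts < 120 AND attendance < 17190 → -20
game_id=605: away_pts < 120 AND attendance < 17190 → -20
game_id=606: ELSE → 43
game_id=607: ELSE → 42
game_id=608: away_pts < 120 AND attendance < 17190 → -18
game_id=609: away_pts < 131 → 4
game_id=610: away_pts < 127 OR attendance BETWEEN 20456 AND 21596 → 2

-20, 4, -20, -11, -20, -20, 43, 42, -18, 4, 2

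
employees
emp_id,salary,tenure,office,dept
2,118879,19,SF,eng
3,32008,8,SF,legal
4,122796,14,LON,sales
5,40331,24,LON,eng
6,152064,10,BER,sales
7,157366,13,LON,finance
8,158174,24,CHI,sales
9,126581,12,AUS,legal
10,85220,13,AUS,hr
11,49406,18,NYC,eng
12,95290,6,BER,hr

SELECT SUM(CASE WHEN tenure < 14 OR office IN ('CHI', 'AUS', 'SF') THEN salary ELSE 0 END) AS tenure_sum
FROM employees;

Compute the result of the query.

emp_id=2: ✓ → 118879
emp_id=3: ✓ → 32008
emp_id=4: ✗
emp_id=5: ✗
emp_id=6: ✓ → 152064
emp_id=7: ✓ → 157366
emp_id=8: ✓ → 158174
emp_id=9: ✓ → 126581
emp_id=10: ✓ → 85220
emp_id=11: ✗
emp_id=12: ✓ → 95290
tenure_sum = 118879 + 32008 + 152064 + 157366 + 158174 + 126581 + 85220 + 95290 = 925582

925582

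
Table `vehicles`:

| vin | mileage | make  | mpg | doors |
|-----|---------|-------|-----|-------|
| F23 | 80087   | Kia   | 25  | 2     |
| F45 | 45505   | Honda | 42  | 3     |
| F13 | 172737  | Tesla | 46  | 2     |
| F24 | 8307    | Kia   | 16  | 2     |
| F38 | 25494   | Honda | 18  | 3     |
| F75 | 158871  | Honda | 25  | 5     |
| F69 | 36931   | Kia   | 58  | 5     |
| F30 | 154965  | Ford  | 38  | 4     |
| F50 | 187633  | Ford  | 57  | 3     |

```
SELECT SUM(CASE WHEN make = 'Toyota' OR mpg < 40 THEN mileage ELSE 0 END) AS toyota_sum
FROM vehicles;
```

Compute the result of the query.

427724

vin=F23: ✓ → 80087
vin=F45: ✗
vin=F13: ✗
vin=F24: ✓ → 8307
vin=F38: ✓ → 25494
vin=F75: ✓ → 158871
vin=F69: ✗
vin=F30: ✓ → 154965
vin=F50: ✗
toyota_sum = 80087 + 8307 + 25494 + 158871 + 154965 = 427724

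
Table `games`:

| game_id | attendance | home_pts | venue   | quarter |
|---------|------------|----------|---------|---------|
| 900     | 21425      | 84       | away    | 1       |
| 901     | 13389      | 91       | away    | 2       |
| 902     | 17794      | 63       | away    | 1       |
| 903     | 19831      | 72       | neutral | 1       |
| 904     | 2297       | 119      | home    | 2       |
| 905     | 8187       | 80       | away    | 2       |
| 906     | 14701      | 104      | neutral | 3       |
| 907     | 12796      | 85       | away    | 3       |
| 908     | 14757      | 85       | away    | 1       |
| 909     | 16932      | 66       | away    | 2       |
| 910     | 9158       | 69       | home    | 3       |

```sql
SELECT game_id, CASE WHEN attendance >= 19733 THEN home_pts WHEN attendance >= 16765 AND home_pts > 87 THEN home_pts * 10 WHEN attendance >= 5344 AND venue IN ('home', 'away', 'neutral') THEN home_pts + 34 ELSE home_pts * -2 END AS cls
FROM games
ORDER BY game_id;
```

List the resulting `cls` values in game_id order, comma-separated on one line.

game_id=900: attendance >= 19733 → 84
game_id=901: attendance >= 5344 AND venue IN ('home', 'away', 'neutral') → 125
game_id=902: attendance >= 5344 AND venue IN ('home', 'away', 'neutral') → 97
game_id=903: attendance >= 19733 → 72
game_id=904: ELSE → -238
game_id=905: attendance >= 5344 AND venue IN ('home', 'away', 'neutral') → 114
game_id=906: attendance >= 5344 AND venue IN ('home', 'away', 'neutral') → 138
game_id=907: attendance >= 5344 AND venue IN ('home', 'away', 'neutral') → 119
game_id=908: attendance >= 5344 AND venue IN ('home', 'away', 'neutral') → 119
game_id=909: attendance >= 5344 AND venue IN ('home', 'away', 'neutral') → 100
game_id=910: attendance >= 5344 AND venue IN ('home', 'away', 'neutral') → 103

84, 125, 97, 72, -238, 114, 138, 119, 119, 100, 103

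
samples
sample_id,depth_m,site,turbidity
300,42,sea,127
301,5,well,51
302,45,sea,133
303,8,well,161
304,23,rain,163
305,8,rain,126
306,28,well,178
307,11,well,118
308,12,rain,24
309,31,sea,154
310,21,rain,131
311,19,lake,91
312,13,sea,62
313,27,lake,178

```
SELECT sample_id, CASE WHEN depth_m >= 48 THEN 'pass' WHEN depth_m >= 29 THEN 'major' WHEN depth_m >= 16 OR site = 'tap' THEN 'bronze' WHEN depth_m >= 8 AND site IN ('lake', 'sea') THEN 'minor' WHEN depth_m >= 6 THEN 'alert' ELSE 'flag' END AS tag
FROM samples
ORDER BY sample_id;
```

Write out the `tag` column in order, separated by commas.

sample_id=300: depth_m >= 29 → major
sample_id=301: ELSE → flag
sample_id=302: depth_m >= 29 → major
sample_id=303: depth_m >= 6 → alert
sample_id=304: depth_m >= 16 OR site = 'tap' → bronze
sample_id=305: depth_m >= 6 → alert
sample_id=306: depth_m >= 16 OR site = 'tap' → bronze
sample_id=307: depth_m >= 6 → alert
sample_id=308: depth_m >= 6 → alert
sample_id=309: depth_m >= 29 → major
sample_id=310: depth_m >= 16 OR site = 'tap' → bronze
sample_id=311: depth_m >= 16 OR site = 'tap' → bronze
sample_id=312: depth_m >= 8 AND site IN ('lake', 'sea') → minor
sample_id=313: depth_m >= 16 OR site = 'tap' → bronze

major, flag, major, alert, bronze, alert, bronze, alert, alert, major, bronze, bronze, minor, bronze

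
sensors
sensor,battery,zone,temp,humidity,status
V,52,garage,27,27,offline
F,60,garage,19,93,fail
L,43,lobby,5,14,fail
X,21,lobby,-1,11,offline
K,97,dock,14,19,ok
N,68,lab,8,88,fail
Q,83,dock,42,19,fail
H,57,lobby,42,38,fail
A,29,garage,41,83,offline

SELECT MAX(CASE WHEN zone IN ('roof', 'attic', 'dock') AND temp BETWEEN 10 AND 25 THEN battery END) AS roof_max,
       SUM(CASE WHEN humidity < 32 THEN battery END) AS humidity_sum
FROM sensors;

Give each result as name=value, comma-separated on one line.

[roof_max: zone IN ('roof', 'attic', 'dock') AND temp BETWEEN 10 AND 25]
sensor=V: ✗
sensor=F: ✗
sensor=L: ✗
sensor=X: ✗
sensor=K: ✓ → 97
sensor=N: ✗
sensor=Q: ✗
sensor=H: ✗
sensor=A: ✗
roof_max = MAX(97) = 97
—
[humidity_sum: humidity < 32]
sensor=V: ✓ → 52
sensor=F: ✗
sensor=L: ✓ → 43
sensor=X: ✓ → 21
sensor=K: ✓ → 97
sensor=N: ✗
sensor=Q: ✓ → 83
sensor=H: ✗
sensor=A: ✗
humidity_sum = 52 + 43 + 21 + 97 + 83 = 296

roof_max=97, humidity_sum=296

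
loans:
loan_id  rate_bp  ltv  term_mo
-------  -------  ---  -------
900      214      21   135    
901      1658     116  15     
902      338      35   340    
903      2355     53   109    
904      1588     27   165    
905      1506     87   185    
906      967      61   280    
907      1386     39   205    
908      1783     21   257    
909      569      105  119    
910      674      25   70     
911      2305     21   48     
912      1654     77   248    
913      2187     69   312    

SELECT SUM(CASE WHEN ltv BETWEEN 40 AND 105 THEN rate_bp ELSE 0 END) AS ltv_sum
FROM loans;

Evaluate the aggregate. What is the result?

loan_id=900: ✗
loan_id=901: ✗
loan_id=902: ✗
loan_id=903: ✓ → 2355
loan_id=904: ✗
loan_id=905: ✓ → 1506
loan_id=906: ✓ → 967
loan_id=907: ✗
loan_id=908: ✗
loan_id=909: ✓ → 569
loan_id=910: ✗
loan_id=911: ✗
loan_id=912: ✓ → 1654
loan_id=913: ✓ → 2187
ltv_sum = 2355 + 1506 + 967 + 569 + 1654 + 2187 = 9238

9238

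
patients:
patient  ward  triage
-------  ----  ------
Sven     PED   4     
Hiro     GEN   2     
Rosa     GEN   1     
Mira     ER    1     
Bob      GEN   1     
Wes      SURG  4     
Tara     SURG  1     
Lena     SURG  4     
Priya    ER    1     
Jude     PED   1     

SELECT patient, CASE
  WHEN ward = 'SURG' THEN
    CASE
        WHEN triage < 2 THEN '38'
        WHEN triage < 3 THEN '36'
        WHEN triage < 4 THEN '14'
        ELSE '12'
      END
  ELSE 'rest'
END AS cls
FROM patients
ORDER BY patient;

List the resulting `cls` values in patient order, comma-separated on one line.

rest, rest, rest, 12, rest, rest, rest, rest, 38, 12

patient=Bob: ward='GEN' → outer ELSE → rest
patient=Hiro: ward='GEN' → outer ELSE → rest
patient=Jude: ward='PED' → outer ELSE → rest
patient=Lena: ward='SURG' → inner[ELSE] → 12
patient=Mira: ward='ER' → outer ELSE → rest
patient=Priya: ward='ER' → outer ELSE → rest
patient=Rosa: ward='GEN' → outer ELSE → rest
patient=Sven: ward='PED' → outer ELSE → rest
patient=Tara: ward='SURG' → inner[triage < 2] → 38
patient=Wes: ward='SURG' → inner[ELSE] → 12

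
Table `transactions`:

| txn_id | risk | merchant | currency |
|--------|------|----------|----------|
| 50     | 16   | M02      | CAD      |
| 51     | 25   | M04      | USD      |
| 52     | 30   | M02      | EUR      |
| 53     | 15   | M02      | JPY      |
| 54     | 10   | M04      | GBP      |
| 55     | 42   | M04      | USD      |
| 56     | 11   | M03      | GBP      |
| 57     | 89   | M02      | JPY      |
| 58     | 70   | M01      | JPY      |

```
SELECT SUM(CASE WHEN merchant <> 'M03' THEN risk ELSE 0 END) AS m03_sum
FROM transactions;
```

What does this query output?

297

txn_id=50: ✓ → 16
txn_id=51: ✓ → 25
txn_id=52: ✓ → 30
txn_id=53: ✓ → 15
txn_id=54: ✓ → 10
txn_id=55: ✓ → 42
txn_id=56: ✗
txn_id=57: ✓ → 89
txn_id=58: ✓ → 70
m03_sum = 16 + 25 + 30 + 15 + 10 + 42 + 89 + 70 = 297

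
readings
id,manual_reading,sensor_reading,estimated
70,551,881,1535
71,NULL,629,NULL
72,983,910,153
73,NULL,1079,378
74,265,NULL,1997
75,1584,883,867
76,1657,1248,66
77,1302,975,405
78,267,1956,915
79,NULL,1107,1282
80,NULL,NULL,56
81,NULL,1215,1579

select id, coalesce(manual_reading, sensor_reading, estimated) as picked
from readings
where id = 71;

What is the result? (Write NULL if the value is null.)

629

id = 71: manual_reading=NULL, sensor_reading=629, estimated=NULL.
manual_reading=NULL, sensor_reading=629 → 629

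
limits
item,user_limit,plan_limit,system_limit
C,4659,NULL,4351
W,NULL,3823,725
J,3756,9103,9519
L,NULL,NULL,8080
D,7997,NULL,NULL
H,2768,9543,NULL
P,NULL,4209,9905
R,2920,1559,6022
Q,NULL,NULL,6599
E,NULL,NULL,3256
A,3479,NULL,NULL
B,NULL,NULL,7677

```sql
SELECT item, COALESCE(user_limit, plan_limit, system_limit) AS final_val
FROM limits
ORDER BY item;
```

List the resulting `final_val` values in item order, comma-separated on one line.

item=A: user_limit=3479 → 3479
item=B: user_limit=NULL, plan_limit=NULL, system_limit=7677 → 7677
item=C: user_limit=4659 → 4659
item=D: user_limit=7997 → 7997
item=E: user_limit=NULL, plan_limit=NULL, system_limit=3256 → 3256
item=H: user_limit=2768 → 2768
item=J: user_limit=3756 → 3756
item=L: user_limit=NULL, plan_limit=NULL, system_limit=8080 → 8080
item=P: user_limit=NULL, plan_limit=4209 → 4209
item=Q: user_limit=NULL, plan_limit=NULL, system_limit=6599 → 6599
item=R: user_limit=2920 → 2920
item=W: user_limit=NULL, plan_limit=3823 → 3823

3479, 7677, 4659, 7997, 3256, 2768, 3756, 8080, 4209, 6599, 2920, 3823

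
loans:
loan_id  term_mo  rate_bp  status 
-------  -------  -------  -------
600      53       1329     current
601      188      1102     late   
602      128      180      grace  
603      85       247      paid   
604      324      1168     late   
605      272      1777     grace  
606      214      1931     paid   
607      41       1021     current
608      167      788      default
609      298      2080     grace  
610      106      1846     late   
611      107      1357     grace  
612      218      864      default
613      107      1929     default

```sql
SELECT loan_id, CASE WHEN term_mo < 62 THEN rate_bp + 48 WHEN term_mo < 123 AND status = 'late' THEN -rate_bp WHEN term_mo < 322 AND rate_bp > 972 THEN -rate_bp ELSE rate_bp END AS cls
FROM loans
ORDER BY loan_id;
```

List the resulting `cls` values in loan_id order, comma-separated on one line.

loan_id=600: term_mo < 62 → 1377
loan_id=601: term_mo < 322 AND rate_bp > 972 → -1102
loan_id=602: ELSE → 180
loan_id=603: ELSE → 247
loan_id=604: ELSE → 1168
loan_id=605: term_mo < 322 AND rate_bp > 972 → -1777
loan_id=606: term_mo < 322 AND rate_bp > 972 → -1931
loan_id=607: term_mo < 62 → 1069
loan_id=608: ELSE → 788
loan_id=609: term_mo < 322 AND rate_bp > 972 → -2080
loan_id=610: term_mo < 123 AND status = 'late' → -1846
loan_id=611: term_mo < 322 AND rate_bp > 972 → -1357
loan_id=612: ELSE → 864
loan_id=613: term_mo < 322 AND rate_bp > 972 → -1929

1377, -1102, 180, 247, 1168, -1777, -1931, 1069, 788, -2080, -1846, -1357, 864, -1929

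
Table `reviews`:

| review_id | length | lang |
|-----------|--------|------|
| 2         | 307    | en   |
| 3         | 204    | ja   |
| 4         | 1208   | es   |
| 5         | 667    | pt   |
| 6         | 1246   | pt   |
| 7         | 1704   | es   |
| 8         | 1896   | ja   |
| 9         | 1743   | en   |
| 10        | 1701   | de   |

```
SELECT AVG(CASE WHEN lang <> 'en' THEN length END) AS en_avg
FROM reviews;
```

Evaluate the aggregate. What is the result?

1232.2857142857

review_id=2: ✗
review_id=3: ✓ → 204
review_id=4: ✓ → 1208
review_id=5: ✓ → 667
review_id=6: ✓ → 1246
review_id=7: ✓ → 1704
review_id=8: ✓ → 1896
review_id=9: ✗
review_id=10: ✓ → 1701
en_avg = (204 + 1208 + 667 + 1246 + 1704 + 1896 + 1701) / 7 = 1232.2857142857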